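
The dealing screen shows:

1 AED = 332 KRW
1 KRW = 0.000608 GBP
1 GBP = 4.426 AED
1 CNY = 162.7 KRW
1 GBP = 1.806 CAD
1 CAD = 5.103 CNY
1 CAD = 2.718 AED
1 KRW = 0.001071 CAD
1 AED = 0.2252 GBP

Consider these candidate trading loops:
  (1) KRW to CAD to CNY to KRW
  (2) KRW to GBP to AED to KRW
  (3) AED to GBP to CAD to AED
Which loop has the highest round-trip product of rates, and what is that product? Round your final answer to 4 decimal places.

1.1054

(1) 0.001071 × 5.103 × 162.7 = 0.88921
(2) 0.000608 × 4.426 × 332 = 0.89341
(3) 0.2252 × 1.806 × 2.718 = 1.10544
Highest is cycle (3) at 1.1054 (>1, arbitrage).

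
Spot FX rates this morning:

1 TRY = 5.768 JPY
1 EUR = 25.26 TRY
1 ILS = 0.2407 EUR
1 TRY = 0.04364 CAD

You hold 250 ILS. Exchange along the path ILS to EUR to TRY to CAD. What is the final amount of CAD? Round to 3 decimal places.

66.334

250 ILS × 0.2407 = 60.175 EUR
60.175 EUR × 25.26 = 1520.0205 TRY
1520.0205 TRY × 0.04364 = 66.33369462 CAD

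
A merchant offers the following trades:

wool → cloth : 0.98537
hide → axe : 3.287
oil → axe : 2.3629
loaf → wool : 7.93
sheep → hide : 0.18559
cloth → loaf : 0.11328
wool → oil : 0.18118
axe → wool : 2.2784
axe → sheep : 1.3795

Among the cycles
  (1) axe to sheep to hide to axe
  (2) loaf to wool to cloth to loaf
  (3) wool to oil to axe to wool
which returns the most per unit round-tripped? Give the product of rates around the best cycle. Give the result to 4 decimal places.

(1) 1.3795 × 0.18559 × 3.287 = 0.84154
(2) 7.93 × 0.98537 × 0.11328 = 0.88517
(3) 0.18118 × 2.3629 × 2.2784 = 0.97541
Highest is cycle (3) at 0.9754 (≤1, no arbitrage).

0.9754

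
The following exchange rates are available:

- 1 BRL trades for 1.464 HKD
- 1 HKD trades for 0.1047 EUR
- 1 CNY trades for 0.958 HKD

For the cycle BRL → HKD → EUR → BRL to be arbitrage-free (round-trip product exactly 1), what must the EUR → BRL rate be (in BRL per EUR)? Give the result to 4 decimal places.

Known legs of the cycle: 1.464 × 0.1047 = 0.1532808
For no arbitrage the full-cycle product must be 1, so the missing rate is 1 / 0.1532808 ≈ 6.523974.

6.5240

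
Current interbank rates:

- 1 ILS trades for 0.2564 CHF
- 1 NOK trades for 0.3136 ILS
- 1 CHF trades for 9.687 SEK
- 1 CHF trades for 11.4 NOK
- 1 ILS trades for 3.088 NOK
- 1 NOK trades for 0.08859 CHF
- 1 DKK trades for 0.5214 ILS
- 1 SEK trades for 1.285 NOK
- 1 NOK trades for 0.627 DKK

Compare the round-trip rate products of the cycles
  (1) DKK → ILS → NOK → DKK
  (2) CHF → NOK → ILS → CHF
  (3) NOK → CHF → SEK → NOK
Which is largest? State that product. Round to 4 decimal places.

1.1028

(1) 0.5214 × 3.088 × 0.627 = 1.00952
(2) 11.4 × 0.3136 × 0.2564 = 0.91664
(3) 0.08859 × 9.687 × 1.285 = 1.10275
Highest is cycle (3) at 1.1028 (>1, arbitrage).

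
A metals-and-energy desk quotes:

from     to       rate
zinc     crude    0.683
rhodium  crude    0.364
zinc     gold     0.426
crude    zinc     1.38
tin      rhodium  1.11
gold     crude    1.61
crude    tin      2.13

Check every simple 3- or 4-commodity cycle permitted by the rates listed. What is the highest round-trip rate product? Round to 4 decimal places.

0.9465

gold→crude→zinc→gold: 1.61 × 1.38 × 0.426 = 0.94649
rhodium→crude→tin→rhodium: 0.364 × 2.13 × 1.11 = 0.86061
Maximum is gold→crude→zinc→gold at 0.9465; no arbitrage — every cycle loses value.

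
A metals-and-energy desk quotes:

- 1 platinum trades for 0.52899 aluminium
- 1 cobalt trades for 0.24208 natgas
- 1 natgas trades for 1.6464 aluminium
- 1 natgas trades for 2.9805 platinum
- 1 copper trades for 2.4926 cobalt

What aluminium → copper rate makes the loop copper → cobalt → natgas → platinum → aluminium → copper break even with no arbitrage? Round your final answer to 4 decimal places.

Known legs of the cycle: 2.4926 × 0.24208 × 2.9805 × 0.52899 = 0.95136701480661456
For no arbitrage the full-cycle product must be 1, so the missing rate is 1 / 0.95136701480661456 ≈ 1.051119.

1.0511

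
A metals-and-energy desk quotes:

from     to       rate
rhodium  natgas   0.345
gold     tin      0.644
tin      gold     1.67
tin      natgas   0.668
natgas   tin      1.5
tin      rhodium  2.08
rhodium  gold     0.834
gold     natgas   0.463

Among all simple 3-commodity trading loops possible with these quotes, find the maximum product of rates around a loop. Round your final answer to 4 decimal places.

gold→natgas→tin→gold: 0.463 × 1.5 × 1.67 = 1.15982
gold→tin→rhodium→gold: 0.644 × 2.08 × 0.834 = 1.11716
natgas→tin→rhodium→natgas: 1.5 × 2.08 × 0.345 = 1.07640
Maximum is gold→natgas→tin→gold at 1.1598; arbitrage exists.

1.1598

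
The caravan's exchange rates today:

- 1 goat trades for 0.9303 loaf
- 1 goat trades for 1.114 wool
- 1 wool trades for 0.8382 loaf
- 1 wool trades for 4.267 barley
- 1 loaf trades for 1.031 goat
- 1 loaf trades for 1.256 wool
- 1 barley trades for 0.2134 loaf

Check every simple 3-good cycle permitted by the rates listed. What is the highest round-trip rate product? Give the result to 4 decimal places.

1.1437

wool→barley→loaf→wool: 4.267 × 0.2134 × 1.256 = 1.14369
goat→wool→loaf→goat: 1.114 × 0.8382 × 1.031 = 0.96270
Maximum is wool→barley→loaf→wool at 1.1437; arbitrage exists.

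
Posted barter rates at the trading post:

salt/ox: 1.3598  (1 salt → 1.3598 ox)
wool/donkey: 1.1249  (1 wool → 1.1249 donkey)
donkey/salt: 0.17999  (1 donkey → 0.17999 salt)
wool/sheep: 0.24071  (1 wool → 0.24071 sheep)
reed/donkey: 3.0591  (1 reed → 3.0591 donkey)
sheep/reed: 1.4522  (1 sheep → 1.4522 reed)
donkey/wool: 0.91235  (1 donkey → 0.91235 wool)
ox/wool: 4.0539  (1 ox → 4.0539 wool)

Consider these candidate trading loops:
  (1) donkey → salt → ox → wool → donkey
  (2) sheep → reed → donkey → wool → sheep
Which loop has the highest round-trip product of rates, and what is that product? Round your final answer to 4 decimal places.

1.1161

(1) 0.17999 × 1.3598 × 4.0539 × 1.1249 = 1.11612
(2) 1.4522 × 3.0591 × 0.91235 × 0.24071 = 0.97561
Highest is cycle (1) at 1.1161 (>1, arbitrage).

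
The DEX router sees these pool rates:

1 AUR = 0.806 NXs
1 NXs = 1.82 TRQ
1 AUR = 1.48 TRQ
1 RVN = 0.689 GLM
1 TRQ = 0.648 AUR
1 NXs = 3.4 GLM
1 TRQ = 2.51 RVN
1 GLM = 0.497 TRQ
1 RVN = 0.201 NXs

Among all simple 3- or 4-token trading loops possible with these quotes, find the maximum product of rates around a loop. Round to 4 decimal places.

AUR→NXs→TRQ→AUR: 0.806 × 1.82 × 0.648 = 0.95056
RVN→NXs→TRQ→RVN: 0.201 × 1.82 × 2.51 = 0.91821
AUR→NXs→GLM→TRQ→AUR: 0.806 × 3.4 × 0.497 × 0.648 = 0.88256
GLM→TRQ→RVN→GLM: 0.497 × 2.51 × 0.689 = 0.85951
GLM→TRQ→RVN→NXs→GLM: 0.497 × 2.51 × 0.201 × 3.4 = 0.85252
Maximum is AUR→NXs→TRQ→AUR at 0.9506; no arbitrage — every cycle loses value.

0.9506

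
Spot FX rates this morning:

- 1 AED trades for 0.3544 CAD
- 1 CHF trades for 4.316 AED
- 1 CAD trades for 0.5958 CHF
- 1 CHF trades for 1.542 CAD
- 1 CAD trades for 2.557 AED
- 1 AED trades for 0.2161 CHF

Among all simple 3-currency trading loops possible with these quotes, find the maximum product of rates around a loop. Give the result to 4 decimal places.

AED→CAD→CHF→AED: 0.3544 × 0.5958 × 4.316 = 0.91133
AED→CHF→CAD→AED: 0.2161 × 1.542 × 2.557 = 0.85206
Maximum is AED→CAD→CHF→AED at 0.9113; no arbitrage — every cycle loses value.

0.9113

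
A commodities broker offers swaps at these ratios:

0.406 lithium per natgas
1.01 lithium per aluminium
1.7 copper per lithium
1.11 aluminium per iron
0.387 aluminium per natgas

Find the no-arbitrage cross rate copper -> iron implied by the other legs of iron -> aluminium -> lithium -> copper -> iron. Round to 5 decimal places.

Known legs of the cycle: 1.11 × 1.01 × 1.7 = 1.90587
For no arbitrage the full-cycle product must be 1, so the missing rate is 1 / 1.90587 ≈ 0.5246948.

0.52469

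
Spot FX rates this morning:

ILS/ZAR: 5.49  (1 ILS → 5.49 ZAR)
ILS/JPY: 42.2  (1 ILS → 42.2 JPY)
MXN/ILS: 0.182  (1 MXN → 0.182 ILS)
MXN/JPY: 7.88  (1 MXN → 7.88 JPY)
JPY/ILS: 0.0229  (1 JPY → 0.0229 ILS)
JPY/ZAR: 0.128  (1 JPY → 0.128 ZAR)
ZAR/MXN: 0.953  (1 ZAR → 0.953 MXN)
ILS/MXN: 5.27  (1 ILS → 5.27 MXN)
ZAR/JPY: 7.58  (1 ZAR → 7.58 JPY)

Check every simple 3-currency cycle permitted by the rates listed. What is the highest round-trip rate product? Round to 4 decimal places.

JPY→ZAR→MXN→JPY: 0.128 × 0.953 × 7.88 = 0.96123
ILS→ZAR→JPY→ILS: 5.49 × 7.58 × 0.0229 = 0.95297
ILS→ZAR→MXN→ILS: 5.49 × 0.953 × 0.182 = 0.95222
ILS→MXN→JPY→ILS: 5.27 × 7.88 × 0.0229 = 0.95098
Maximum is JPY→ZAR→MXN→JPY at 0.9612; no arbitrage — every cycle loses value.

0.9612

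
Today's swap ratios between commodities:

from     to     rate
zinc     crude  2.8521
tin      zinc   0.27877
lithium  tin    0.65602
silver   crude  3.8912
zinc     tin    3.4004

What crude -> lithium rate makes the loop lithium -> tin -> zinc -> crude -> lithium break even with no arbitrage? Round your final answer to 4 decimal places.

Known legs of the cycle: 0.65602 × 0.27877 × 2.8521 = 0.52158832715034
For no arbitrage the full-cycle product must be 1, so the missing rate is 1 / 0.52158832715034 ≈ 1.917221.

1.9172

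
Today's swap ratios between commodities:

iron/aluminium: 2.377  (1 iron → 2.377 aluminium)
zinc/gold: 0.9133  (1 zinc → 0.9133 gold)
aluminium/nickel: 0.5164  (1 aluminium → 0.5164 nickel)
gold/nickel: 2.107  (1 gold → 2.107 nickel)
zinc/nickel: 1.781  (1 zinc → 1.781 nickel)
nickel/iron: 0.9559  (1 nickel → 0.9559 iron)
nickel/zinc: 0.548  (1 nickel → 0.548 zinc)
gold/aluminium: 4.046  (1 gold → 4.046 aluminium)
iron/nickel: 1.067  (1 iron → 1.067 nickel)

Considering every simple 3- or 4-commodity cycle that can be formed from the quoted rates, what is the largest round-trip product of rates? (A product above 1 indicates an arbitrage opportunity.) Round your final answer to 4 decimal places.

iron→aluminium→nickel→iron: 2.377 × 0.5164 × 0.9559 = 1.17335
nickel→zinc→gold→nickel: 0.548 × 0.9133 × 2.107 = 1.05453
aluminium→nickel→zinc→gold→aluminium: 0.5164 × 0.548 × 0.9133 × 4.046 = 1.04570
Maximum is iron→aluminium→nickel→iron at 1.1734; arbitrage exists.

1.1734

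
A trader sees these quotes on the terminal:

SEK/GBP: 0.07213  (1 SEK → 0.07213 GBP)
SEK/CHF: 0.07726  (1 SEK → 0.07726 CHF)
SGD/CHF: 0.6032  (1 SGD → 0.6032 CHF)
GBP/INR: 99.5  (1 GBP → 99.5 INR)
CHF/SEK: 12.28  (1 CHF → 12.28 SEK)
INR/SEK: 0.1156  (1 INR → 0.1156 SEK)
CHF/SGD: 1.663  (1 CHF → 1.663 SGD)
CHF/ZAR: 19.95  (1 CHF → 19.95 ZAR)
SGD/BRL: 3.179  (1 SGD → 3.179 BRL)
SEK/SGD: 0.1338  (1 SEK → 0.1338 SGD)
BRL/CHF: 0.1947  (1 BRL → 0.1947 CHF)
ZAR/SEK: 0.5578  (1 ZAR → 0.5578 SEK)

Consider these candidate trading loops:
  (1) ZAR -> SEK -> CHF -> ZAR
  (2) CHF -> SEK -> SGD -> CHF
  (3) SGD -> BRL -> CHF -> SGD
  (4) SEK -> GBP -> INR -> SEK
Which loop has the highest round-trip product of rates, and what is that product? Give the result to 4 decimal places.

1.0293

(1) 0.5578 × 0.07726 × 19.95 = 0.85976
(2) 12.28 × 0.1338 × 0.6032 = 0.99110
(3) 3.179 × 0.1947 × 1.663 = 1.02932
(4) 0.07213 × 99.5 × 0.1156 = 0.82965
Highest is cycle (3) at 1.0293 (>1, arbitrage).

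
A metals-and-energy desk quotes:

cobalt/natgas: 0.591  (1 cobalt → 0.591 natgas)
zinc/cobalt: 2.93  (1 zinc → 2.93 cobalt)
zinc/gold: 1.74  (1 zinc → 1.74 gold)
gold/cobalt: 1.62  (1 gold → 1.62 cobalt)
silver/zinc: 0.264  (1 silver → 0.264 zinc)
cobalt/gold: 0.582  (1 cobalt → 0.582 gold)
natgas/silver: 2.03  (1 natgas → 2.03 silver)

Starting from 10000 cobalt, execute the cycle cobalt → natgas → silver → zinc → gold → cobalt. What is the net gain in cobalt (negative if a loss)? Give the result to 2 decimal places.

10000 cobalt × 0.591 = 5910 natgas
5910 natgas × 2.03 = 11997.3 silver
11997.3 silver × 0.264 = 3167.2872 zinc
3167.2872 zinc × 1.74 = 5511.079728 gold
5511.079728 gold × 1.62 = 8927.94915936 cobalt
Net change: 8927.94915936 − 10000 = -1072.05084064 cobalt

-1072.05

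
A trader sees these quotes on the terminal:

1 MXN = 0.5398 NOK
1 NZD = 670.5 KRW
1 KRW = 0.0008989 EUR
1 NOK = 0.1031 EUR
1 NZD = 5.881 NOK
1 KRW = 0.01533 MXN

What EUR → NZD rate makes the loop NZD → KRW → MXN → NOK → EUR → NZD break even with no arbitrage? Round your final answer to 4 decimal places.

Known legs of the cycle: 670.5 × 0.01533 × 0.5398 × 0.1031 = 0.5720480144757
For no arbitrage the full-cycle product must be 1, so the missing rate is 1 / 0.5720480144757 ≈ 1.748105.

1.7481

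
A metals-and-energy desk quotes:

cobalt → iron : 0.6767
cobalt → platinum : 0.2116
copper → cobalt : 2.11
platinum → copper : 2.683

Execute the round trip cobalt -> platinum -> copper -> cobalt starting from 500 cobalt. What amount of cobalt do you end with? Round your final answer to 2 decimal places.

598.95

500 cobalt × 0.2116 = 105.8 platinum
105.8 platinum × 2.683 = 283.8614 copper
283.8614 copper × 2.11 = 598.947554 cobalt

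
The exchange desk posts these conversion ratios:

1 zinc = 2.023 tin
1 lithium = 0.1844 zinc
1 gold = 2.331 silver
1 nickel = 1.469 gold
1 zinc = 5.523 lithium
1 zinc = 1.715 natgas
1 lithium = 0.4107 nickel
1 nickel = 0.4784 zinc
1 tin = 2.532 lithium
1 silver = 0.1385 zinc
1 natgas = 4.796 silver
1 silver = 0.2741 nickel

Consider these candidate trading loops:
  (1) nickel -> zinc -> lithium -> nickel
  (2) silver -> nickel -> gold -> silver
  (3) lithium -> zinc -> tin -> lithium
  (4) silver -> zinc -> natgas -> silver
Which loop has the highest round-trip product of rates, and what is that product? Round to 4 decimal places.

1.1392

(1) 0.4784 × 5.523 × 0.4107 = 1.08515
(2) 0.2741 × 1.469 × 2.331 = 0.93858
(3) 0.1844 × 2.023 × 2.532 = 0.94454
(4) 0.1385 × 1.715 × 4.796 = 1.13918
Highest is cycle (4) at 1.1392 (>1, arbitrage).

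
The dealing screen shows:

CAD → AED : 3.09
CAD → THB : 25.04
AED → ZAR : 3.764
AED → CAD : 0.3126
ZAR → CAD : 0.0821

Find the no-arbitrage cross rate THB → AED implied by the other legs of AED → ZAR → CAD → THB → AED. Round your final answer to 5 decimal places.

0.12923

Known legs of the cycle: 3.764 × 0.0821 × 25.04 = 7.737970976
For no arbitrage the full-cycle product must be 1, so the missing rate is 1 / 7.737970976 ≈ 0.1292328.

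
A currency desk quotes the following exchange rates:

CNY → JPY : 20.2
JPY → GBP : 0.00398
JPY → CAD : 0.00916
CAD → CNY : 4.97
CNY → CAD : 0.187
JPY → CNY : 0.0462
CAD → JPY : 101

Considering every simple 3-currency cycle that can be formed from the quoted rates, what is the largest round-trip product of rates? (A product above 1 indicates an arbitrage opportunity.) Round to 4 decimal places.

JPY→CAD→CNY→JPY: 0.00916 × 4.97 × 20.2 = 0.91961
JPY→CNY→CAD→JPY: 0.0462 × 0.187 × 101 = 0.87258
Maximum is JPY→CAD→CNY→JPY at 0.9196; no arbitrage — every cycle loses value.

0.9196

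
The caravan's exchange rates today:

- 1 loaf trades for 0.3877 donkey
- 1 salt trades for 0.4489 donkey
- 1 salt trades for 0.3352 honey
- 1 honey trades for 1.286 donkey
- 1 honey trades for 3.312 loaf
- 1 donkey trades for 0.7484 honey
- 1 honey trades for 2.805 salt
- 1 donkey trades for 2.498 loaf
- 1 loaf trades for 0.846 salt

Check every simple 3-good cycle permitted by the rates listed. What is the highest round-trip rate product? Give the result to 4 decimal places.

0.9610

loaf→donkey→honey→loaf: 0.3877 × 0.7484 × 3.312 = 0.96099
salt→donkey→loaf→salt: 0.4489 × 2.498 × 0.846 = 0.94866
salt→donkey→honey→salt: 0.4489 × 0.7484 × 2.805 = 0.94236
salt→honey→loaf→salt: 0.3352 × 3.312 × 0.846 = 0.93921
Maximum is loaf→donkey→honey→loaf at 0.9610; no arbitrage — every cycle loses value.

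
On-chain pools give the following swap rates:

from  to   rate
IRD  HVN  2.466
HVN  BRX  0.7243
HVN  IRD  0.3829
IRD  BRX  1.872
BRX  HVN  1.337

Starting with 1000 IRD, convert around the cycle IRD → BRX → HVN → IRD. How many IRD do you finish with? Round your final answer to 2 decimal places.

958.35

1000 IRD × 1.872 = 1872 BRX
1872 BRX × 1.337 = 2502.864 HVN
2502.864 HVN × 0.3829 = 958.3466256 IRD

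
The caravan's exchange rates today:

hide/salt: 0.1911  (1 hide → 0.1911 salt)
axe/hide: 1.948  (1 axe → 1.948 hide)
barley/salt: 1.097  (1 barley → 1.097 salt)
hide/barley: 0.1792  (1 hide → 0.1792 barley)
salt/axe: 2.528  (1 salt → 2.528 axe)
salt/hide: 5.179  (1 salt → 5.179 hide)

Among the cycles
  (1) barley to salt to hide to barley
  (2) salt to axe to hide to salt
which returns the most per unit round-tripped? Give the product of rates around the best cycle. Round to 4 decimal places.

(1) 1.097 × 5.179 × 0.1792 = 1.01810
(2) 2.528 × 1.948 × 0.1911 = 0.94108
Highest is cycle (1) at 1.0181 (>1, arbitrage).

1.0181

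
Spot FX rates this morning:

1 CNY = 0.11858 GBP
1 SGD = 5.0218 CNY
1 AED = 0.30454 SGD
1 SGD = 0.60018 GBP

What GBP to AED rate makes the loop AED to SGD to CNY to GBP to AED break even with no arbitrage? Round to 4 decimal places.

Known legs of the cycle: 0.30454 × 5.0218 × 0.11858 = 0.18134901529976
For no arbitrage the full-cycle product must be 1, so the missing rate is 1 / 0.18134901529976 ≈ 5.514229.

5.5142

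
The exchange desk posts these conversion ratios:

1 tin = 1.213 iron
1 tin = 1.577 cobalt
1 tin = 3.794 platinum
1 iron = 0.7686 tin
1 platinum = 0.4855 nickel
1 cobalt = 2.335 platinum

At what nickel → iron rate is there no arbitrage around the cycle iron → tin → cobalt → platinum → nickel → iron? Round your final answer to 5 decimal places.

Known legs of the cycle: 0.7686 × 1.577 × 2.335 × 0.4855 = 1.3740678954135
For no arbitrage the full-cycle product must be 1, so the missing rate is 1 / 1.3740678954135 ≈ 0.7277661.

0.72777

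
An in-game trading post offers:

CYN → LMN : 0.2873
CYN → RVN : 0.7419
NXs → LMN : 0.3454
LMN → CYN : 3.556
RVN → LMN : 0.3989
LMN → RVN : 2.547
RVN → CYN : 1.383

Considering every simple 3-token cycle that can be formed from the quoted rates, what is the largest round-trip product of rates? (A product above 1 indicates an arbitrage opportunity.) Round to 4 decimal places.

1.0524

CYN→RVN→LMN→CYN: 0.7419 × 0.3989 × 3.556 = 1.05238
CYN→LMN→RVN→CYN: 0.2873 × 2.547 × 1.383 = 1.01201
Maximum is CYN→RVN→LMN→CYN at 1.0524; arbitrage exists.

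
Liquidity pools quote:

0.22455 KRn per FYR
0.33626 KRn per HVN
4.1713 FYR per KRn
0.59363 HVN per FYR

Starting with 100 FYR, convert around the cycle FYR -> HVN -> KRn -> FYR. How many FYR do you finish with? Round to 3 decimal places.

83.265

100 FYR × 0.59363 = 59.363 HVN
59.363 HVN × 0.33626 = 19.96140238 KRn
19.96140238 KRn × 4.1713 = 83.264997747694 FYR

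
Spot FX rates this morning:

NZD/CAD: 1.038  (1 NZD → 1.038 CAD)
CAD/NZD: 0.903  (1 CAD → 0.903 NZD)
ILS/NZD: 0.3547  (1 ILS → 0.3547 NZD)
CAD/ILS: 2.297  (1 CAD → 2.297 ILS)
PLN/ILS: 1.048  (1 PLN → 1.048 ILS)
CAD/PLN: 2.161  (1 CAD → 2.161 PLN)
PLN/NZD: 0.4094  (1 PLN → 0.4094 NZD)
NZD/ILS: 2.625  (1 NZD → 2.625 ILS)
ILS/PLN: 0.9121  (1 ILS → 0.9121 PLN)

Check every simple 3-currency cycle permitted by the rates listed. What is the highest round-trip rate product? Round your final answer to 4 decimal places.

ILS→PLN→NZD→ILS: 0.9121 × 0.4094 × 2.625 = 0.98021
CAD→PLN→NZD→CAD: 2.161 × 0.4094 × 1.038 = 0.91833
CAD→ILS→NZD→CAD: 2.297 × 0.3547 × 1.038 = 0.84571
Maximum is ILS→PLN→NZD→ILS at 0.9802; no arbitrage — every cycle loses value.

0.9802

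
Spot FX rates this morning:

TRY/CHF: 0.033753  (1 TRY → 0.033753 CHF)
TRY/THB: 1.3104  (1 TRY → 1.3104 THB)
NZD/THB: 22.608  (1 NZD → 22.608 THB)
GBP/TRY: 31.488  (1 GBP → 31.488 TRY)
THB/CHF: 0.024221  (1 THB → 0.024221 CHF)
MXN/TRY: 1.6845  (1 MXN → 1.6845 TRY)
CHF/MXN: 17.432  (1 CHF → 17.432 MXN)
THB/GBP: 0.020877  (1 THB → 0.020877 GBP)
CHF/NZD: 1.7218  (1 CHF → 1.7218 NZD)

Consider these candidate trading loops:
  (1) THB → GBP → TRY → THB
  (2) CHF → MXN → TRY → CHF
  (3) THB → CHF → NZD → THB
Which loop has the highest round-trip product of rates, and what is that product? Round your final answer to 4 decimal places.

0.9911

(1) 0.020877 × 31.488 × 1.3104 = 0.86142
(2) 17.432 × 1.6845 × 0.033753 = 0.99113
(3) 0.024221 × 1.7218 × 22.608 = 0.94284
Highest is cycle (2) at 0.9911 (≤1, no arbitrage).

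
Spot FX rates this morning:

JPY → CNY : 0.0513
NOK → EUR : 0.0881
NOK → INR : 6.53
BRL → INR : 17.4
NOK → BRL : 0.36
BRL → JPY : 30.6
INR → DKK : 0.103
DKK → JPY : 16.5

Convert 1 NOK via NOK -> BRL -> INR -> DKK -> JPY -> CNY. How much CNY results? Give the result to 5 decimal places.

1 NOK × 0.36 = 0.36 BRL
0.36 BRL × 17.4 = 6.264 INR
6.264 INR × 0.103 = 0.645192 DKK
0.645192 DKK × 16.5 = 10.645668 JPY
10.645668 JPY × 0.0513 = 0.5461227684 CNY

0.54612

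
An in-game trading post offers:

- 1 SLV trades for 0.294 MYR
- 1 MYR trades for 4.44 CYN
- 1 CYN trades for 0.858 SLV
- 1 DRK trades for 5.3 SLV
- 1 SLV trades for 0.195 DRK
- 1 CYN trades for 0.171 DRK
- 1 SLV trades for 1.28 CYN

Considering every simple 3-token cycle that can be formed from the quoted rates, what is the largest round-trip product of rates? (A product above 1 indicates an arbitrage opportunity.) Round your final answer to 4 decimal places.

CYN→DRK→SLV→CYN: 0.171 × 5.3 × 1.28 = 1.16006
CYN→SLV→MYR→CYN: 0.858 × 0.294 × 4.44 = 1.12000
Maximum is CYN→DRK→SLV→CYN at 1.1601; arbitrage exists.

1.1601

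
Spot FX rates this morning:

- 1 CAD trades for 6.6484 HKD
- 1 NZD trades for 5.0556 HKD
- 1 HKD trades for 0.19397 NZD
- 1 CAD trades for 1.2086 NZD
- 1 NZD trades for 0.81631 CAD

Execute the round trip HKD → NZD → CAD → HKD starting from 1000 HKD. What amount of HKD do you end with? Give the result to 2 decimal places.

1000 HKD × 0.19397 = 193.97 NZD
193.97 NZD × 0.81631 = 158.3396507 CAD
158.3396507 CAD × 6.6484 = 1052.70533371388 HKD

1052.71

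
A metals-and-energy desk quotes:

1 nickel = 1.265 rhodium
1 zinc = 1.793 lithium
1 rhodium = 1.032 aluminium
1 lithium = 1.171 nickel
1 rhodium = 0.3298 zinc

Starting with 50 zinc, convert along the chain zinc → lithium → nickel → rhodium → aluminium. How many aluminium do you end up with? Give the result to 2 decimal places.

137.05

50 zinc × 1.793 = 89.65 lithium
89.65 lithium × 1.171 = 104.98015 nickel
104.98015 nickel × 1.265 = 132.79988975 rhodium
132.79988975 rhodium × 1.032 = 137.049486222 aluminium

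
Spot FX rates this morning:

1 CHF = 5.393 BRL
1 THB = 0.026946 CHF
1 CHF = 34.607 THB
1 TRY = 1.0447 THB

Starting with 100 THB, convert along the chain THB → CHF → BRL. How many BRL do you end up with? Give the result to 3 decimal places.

14.532

100 THB × 0.026946 = 2.6946 CHF
2.6946 CHF × 5.393 = 14.5319778 BRL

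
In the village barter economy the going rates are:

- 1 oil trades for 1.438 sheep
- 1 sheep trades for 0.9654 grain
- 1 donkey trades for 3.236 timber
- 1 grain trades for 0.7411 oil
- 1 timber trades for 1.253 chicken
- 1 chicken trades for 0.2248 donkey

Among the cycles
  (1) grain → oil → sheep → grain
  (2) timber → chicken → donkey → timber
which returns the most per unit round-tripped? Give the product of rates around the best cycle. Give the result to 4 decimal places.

(1) 0.7411 × 1.438 × 0.9654 = 1.02883
(2) 1.253 × 0.2248 × 3.236 = 0.91150
Highest is cycle (1) at 1.0288 (>1, arbitrage).

1.0288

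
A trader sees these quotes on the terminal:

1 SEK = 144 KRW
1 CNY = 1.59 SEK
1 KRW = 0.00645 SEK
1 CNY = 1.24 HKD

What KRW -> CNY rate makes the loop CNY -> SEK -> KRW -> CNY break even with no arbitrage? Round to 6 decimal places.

0.004368

Known legs of the cycle: 1.59 × 144 = 228.96
For no arbitrage the full-cycle product must be 1, so the missing rate is 1 / 228.96 ≈ 0.00436758.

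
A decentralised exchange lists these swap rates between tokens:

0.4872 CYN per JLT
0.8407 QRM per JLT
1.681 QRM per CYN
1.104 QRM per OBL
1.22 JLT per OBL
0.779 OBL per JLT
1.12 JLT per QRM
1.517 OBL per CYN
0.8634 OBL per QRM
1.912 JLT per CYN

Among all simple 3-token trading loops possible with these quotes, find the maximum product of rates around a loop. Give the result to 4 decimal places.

0.9632

JLT→OBL→QRM→JLT: 0.779 × 1.104 × 1.12 = 0.96322
JLT→CYN→QRM→JLT: 0.4872 × 1.681 × 1.12 = 0.91726
JLT→CYN→OBL→JLT: 0.4872 × 1.517 × 1.22 = 0.90168
JLT→QRM→OBL→JLT: 0.8407 × 0.8634 × 1.22 = 0.88555
Maximum is JLT→OBL→QRM→JLT at 0.9632; no arbitrage — every cycle loses value.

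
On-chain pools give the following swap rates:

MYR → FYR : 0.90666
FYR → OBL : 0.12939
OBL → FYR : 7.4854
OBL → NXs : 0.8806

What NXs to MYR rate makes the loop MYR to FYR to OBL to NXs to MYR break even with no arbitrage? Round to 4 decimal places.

9.6800

Known legs of the cycle: 0.90666 × 0.12939 × 0.8806 = 0.10330559655444
For no arbitrage the full-cycle product must be 1, so the missing rate is 1 / 0.10330559655444 ≈ 9.680018.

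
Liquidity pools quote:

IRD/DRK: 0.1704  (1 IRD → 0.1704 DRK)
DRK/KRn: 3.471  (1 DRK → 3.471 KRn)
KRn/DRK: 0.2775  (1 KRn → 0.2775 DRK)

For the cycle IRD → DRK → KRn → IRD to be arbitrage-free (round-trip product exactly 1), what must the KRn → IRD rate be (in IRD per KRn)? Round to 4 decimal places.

1.6907

Known legs of the cycle: 0.1704 × 3.471 = 0.5914584
For no arbitrage the full-cycle product must be 1, so the missing rate is 1 / 0.5914584 ≈ 1.690736.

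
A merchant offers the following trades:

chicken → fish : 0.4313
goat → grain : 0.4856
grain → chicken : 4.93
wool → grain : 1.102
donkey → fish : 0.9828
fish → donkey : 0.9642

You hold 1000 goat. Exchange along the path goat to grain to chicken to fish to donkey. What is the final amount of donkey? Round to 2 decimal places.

1000 goat × 0.4856 = 485.6 grain
485.6 grain × 4.93 = 2394.008 chicken
2394.008 chicken × 0.4313 = 1032.5356504 fish
1032.5356504 fish × 0.9642 = 995.57087411568 donkey

995.57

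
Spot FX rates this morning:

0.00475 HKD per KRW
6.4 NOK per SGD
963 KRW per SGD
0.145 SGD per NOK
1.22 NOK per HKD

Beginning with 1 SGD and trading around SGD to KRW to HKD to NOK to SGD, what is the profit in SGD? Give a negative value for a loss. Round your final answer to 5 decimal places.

1 SGD × 963 = 963 KRW
963 KRW × 0.00475 = 4.57425 HKD
4.57425 HKD × 1.22 = 5.580585 NOK
5.580585 NOK × 0.145 = 0.809184825 SGD
Net change: 0.809184825 − 1 = -0.190815175 SGD

-0.19082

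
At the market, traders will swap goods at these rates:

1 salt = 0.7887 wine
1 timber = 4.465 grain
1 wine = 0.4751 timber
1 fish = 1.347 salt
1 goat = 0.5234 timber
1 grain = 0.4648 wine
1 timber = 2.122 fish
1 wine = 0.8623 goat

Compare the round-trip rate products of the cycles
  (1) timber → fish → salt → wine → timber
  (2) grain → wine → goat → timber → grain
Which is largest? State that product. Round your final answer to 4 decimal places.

1.0711

(1) 2.122 × 1.347 × 0.7887 × 0.4751 = 1.07105
(2) 0.4648 × 0.8623 × 0.5234 × 4.465 = 0.93666
Highest is cycle (1) at 1.0711 (>1, arbitrage).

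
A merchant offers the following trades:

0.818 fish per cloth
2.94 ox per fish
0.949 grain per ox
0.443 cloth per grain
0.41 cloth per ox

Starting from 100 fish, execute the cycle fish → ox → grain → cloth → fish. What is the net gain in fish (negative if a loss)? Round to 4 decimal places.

1.1045

100 fish × 2.94 = 294 ox
294 ox × 0.949 = 279.006 grain
279.006 grain × 0.443 = 123.599658 cloth
123.599658 cloth × 0.818 = 101.104520244 fish
Net change: 101.104520244 − 100 = 1.104520244 fish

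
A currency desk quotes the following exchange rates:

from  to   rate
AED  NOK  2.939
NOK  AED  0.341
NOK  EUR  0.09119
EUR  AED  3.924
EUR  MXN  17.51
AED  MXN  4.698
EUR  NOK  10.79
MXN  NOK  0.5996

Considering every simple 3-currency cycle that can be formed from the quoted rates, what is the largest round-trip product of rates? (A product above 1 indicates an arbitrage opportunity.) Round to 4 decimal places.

1.0517

AED→NOK→EUR→AED: 2.939 × 0.09119 × 3.924 = 1.05166
AED→MXN→NOK→AED: 4.698 × 0.5996 × 0.341 = 0.96057
MXN→NOK→EUR→MXN: 0.5996 × 0.09119 × 17.51 = 0.95740
Maximum is AED→NOK→EUR→AED at 1.0517; arbitrage exists.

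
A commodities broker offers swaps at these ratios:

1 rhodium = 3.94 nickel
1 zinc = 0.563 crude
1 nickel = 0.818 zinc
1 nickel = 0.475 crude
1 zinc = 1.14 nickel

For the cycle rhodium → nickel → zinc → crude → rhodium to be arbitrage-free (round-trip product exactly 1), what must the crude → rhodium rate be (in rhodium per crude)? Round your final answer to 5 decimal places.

Known legs of the cycle: 3.94 × 0.818 × 0.563 = 1.81450396
For no arbitrage the full-cycle product must be 1, so the missing rate is 1 / 1.81450396 ≈ 0.5511148.

0.55111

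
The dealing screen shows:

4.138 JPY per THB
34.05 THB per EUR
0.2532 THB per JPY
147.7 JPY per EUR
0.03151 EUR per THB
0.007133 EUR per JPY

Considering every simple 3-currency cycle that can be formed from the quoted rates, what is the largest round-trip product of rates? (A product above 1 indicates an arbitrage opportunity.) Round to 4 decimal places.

1.1784

THB→EUR→JPY→THB: 0.03151 × 147.7 × 0.2532 = 1.17840
THB→JPY→EUR→THB: 4.138 × 0.007133 × 34.05 = 1.00503
Maximum is THB→EUR→JPY→THB at 1.1784; arbitrage exists.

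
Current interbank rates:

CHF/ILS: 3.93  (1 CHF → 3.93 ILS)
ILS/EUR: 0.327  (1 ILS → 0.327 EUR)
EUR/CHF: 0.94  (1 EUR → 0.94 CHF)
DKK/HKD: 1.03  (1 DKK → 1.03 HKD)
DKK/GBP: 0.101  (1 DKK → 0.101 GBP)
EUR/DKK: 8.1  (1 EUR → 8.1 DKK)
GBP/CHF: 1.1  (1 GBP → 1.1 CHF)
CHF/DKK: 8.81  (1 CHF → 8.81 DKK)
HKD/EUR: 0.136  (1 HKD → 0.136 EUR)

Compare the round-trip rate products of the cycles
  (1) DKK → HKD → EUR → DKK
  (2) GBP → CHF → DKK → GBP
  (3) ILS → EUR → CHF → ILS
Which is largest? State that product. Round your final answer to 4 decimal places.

(1) 1.03 × 0.136 × 8.1 = 1.13465
(2) 1.1 × 8.81 × 0.101 = 0.97879
(3) 0.327 × 0.94 × 3.93 = 1.20800
Highest is cycle (3) at 1.2080 (>1, arbitrage).

1.2080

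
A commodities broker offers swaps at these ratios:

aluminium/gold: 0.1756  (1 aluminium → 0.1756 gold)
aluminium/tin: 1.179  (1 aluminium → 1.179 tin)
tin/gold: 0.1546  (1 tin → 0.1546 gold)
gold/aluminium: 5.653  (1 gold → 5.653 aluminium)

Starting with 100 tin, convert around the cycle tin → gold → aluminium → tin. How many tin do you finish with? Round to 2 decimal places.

100 tin × 0.1546 = 15.46 gold
15.46 gold × 5.653 = 87.39538 aluminium
87.39538 aluminium × 1.179 = 103.03915302 tin

103.04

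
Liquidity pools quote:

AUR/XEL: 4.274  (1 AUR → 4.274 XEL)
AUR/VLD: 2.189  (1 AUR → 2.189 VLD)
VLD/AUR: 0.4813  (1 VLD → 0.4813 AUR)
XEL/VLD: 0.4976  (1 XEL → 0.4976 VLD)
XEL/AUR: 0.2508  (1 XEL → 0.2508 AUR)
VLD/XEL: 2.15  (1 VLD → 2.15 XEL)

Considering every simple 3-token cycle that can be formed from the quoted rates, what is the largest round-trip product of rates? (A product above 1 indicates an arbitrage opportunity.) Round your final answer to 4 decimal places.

1.1804

VLD→XEL→AUR→VLD: 2.15 × 0.2508 × 2.189 = 1.18035
VLD→AUR→XEL→VLD: 0.4813 × 4.274 × 0.4976 = 1.02360
Maximum is VLD→XEL→AUR→VLD at 1.1804; arbitrage exists.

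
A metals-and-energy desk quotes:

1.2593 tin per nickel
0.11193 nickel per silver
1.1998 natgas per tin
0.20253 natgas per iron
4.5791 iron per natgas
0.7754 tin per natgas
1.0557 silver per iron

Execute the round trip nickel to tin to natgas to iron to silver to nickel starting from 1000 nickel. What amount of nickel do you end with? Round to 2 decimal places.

817.53

1000 nickel × 1.2593 = 1259.3 tin
1259.3 tin × 1.1998 = 1510.90814 natgas
1510.90814 natgas × 4.5791 = 6918.599463874 iron
6918.599463874 iron × 1.0557 = 7303.9654540117818 silver
7303.9654540117818 silver × 0.11193 = 817.532853267538736874 nickel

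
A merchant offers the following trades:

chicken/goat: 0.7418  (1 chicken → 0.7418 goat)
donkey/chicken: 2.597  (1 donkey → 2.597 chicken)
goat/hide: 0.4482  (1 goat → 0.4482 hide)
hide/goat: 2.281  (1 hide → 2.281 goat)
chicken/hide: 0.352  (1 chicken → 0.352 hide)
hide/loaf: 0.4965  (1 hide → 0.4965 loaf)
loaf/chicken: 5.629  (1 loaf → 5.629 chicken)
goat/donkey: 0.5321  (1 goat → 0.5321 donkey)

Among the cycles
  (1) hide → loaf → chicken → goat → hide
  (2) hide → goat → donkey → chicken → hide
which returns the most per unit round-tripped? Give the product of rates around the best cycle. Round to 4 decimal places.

(1) 0.4965 × 5.629 × 0.7418 × 0.4482 = 0.92920
(2) 2.281 × 0.5321 × 2.597 × 0.352 = 1.10951
Highest is cycle (2) at 1.1095 (>1, arbitrage).

1.1095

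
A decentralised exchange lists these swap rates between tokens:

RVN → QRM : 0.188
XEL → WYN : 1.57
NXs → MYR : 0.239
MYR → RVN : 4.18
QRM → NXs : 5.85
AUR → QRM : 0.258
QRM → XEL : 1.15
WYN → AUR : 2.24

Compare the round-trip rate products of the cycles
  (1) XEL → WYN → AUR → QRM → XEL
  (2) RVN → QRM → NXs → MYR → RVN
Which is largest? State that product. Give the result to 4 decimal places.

1.0987

(1) 1.57 × 2.24 × 0.258 × 1.15 = 1.04343
(2) 0.188 × 5.85 × 0.239 × 4.18 = 1.09872
Highest is cycle (2) at 1.0987 (>1, arbitrage).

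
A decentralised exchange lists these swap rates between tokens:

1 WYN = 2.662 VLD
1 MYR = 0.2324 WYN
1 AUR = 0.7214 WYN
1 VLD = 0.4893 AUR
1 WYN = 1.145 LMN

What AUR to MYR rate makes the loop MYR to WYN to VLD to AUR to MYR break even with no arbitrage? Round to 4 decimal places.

3.3035

Known legs of the cycle: 0.2324 × 2.662 × 0.4893 = 0.30270485784
For no arbitrage the full-cycle product must be 1, so the missing rate is 1 / 0.30270485784 ≈ 3.303548.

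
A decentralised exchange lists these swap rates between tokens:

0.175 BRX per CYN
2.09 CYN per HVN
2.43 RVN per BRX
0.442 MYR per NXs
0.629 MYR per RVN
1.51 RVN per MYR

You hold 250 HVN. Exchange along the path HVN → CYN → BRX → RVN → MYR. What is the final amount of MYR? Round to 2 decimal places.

139.76

250 HVN × 2.09 = 522.5 CYN
522.5 CYN × 0.175 = 91.4375 BRX
91.4375 BRX × 2.43 = 222.193125 RVN
222.193125 RVN × 0.629 = 139.759475625 MYR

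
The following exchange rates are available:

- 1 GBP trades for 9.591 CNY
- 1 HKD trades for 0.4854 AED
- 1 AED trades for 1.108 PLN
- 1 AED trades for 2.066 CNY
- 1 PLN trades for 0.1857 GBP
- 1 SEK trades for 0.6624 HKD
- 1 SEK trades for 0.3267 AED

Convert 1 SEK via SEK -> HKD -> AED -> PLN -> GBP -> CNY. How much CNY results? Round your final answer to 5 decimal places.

0.63451

1 SEK × 0.6624 = 0.6624 HKD
0.6624 HKD × 0.4854 = 0.32152896 AED
0.32152896 AED × 1.108 = 0.35625408768 PLN
0.35625408768 PLN × 0.1857 = 0.066156384082176 GBP
0.066156384082176 GBP × 9.591 = 0.634505879732150016 CNY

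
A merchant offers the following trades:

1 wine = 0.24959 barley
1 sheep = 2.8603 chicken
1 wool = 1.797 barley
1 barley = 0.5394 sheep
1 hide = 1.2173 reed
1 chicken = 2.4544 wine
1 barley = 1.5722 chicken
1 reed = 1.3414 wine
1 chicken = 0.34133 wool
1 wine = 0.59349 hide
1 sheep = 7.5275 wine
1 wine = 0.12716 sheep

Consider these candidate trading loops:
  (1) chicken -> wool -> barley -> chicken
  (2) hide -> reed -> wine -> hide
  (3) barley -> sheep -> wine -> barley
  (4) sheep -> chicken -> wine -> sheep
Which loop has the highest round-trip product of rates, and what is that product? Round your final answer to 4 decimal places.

(1) 0.34133 × 1.797 × 1.5722 = 0.96434
(2) 1.2173 × 1.3414 × 0.59349 = 0.96910
(3) 0.5394 × 7.5275 × 0.24959 = 1.01342
(4) 2.8603 × 2.4544 × 0.12716 = 0.89270
Highest is cycle (3) at 1.0134 (>1, arbitrage).

1.0134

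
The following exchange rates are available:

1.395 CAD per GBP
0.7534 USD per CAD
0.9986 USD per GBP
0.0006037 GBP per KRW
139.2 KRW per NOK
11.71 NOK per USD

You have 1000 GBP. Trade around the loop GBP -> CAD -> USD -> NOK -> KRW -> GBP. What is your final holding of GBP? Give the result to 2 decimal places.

1034.23

1000 GBP × 1.395 = 1395 CAD
1395 CAD × 0.7534 = 1050.993 USD
1050.993 USD × 11.71 = 12307.12803 NOK
12307.12803 NOK × 139.2 = 1713152.221776 KRW
1713152.221776 KRW × 0.0006037 = 1034.2299962861712 GBP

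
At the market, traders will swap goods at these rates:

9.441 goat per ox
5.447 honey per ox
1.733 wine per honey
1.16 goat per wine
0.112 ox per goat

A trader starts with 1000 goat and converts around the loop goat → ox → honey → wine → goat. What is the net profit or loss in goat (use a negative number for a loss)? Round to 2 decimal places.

1000 goat × 0.112 = 112 ox
112 ox × 5.447 = 610.064 honey
610.064 honey × 1.733 = 1057.240912 wine
1057.240912 wine × 1.16 = 1226.39945792 goat
Net change: 1226.39945792 − 1000 = 226.39945792 goat

226.40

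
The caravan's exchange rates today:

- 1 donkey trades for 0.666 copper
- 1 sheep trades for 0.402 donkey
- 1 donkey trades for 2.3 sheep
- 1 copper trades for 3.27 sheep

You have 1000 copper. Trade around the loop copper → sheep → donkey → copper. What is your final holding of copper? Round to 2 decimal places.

875.48

1000 copper × 3.27 = 3270 sheep
3270 sheep × 0.402 = 1314.54 donkey
1314.54 donkey × 0.666 = 875.48364 copper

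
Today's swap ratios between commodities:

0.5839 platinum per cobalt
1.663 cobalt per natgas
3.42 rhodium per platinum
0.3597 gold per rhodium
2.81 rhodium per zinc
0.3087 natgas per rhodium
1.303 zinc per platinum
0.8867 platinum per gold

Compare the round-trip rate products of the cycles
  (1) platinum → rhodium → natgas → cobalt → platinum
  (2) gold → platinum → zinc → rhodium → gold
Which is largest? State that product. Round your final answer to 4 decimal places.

(1) 3.42 × 0.3087 × 1.663 × 0.5839 = 1.02516
(2) 0.8867 × 1.303 × 2.81 × 0.3597 = 1.16780
Highest is cycle (2) at 1.1678 (>1, arbitrage).

1.1678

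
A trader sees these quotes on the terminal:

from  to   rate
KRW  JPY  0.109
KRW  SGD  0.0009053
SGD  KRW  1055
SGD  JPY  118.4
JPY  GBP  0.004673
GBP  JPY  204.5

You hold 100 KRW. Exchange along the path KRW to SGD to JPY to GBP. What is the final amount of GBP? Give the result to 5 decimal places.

0.05009

100 KRW × 0.0009053 = 0.09053 SGD
0.09053 SGD × 118.4 = 10.718752 JPY
10.718752 JPY × 0.004673 = 0.050088728096 GBP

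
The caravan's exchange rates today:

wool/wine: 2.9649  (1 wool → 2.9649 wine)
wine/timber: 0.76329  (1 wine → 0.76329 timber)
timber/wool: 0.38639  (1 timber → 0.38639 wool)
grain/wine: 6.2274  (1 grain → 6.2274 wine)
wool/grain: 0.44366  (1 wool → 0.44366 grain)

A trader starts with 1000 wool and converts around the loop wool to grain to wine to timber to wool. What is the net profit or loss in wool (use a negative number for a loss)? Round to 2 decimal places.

1000 wool × 0.44366 = 443.66 grain
443.66 grain × 6.2274 = 2762.848284 wine
2762.848284 wine × 0.76329 = 2108.85446669436 timber
2108.85446669436 timber × 0.38639 = 814.8402773860337604 wool
Net change: 814.8402773860337604 − 1000 = -185.1597226139662396 wool

-185.16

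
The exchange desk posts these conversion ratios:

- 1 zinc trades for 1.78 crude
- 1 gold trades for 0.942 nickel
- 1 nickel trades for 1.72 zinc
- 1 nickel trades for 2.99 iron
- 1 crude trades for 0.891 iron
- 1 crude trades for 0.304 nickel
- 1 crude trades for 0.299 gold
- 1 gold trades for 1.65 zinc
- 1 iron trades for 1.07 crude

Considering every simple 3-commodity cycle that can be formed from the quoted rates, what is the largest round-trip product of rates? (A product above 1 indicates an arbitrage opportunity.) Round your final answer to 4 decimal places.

nickel→iron→crude→nickel: 2.99 × 1.07 × 0.304 = 0.97259
nickel→zinc→crude→nickel: 1.72 × 1.78 × 0.304 = 0.93073
zinc→crude→gold→zinc: 1.78 × 0.299 × 1.65 = 0.87816
Maximum is nickel→iron→crude→nickel at 0.9726; no arbitrage — every cycle loses value.

0.9726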